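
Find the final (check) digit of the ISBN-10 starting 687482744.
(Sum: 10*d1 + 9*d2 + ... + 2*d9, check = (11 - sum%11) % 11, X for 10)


Weighted sum: 322
322 mod 11 = 3

Check digit: 8


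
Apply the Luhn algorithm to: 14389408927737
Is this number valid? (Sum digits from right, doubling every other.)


Luhn sum = 77
77 mod 10 = 7

Invalid (Luhn sum mod 10 = 7)


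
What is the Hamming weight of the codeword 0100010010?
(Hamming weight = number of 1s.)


Counting 1s in 0100010010

3


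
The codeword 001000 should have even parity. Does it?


Number of 1s: 1

No, parity error (1 ones)


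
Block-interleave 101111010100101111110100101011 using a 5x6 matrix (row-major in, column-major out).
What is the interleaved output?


Matrix:
  101111
  010100
  101111
  110100
  101011
Read columns: 101110101010101111101010110101

101110101010101111101010110101


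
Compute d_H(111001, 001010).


XOR: 110011
Count of 1s: 4

4


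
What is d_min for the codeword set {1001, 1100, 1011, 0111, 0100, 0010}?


Comparing all pairs, minimum distance: 1
Can detect 0 errors, correct 0 errors

1


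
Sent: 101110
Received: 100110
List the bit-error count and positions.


XOR: 001000

1 error(s) at position(s): 2


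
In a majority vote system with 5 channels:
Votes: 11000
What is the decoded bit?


Ones: 2 out of 5
Threshold: 3

0 (2/5 voted 1)


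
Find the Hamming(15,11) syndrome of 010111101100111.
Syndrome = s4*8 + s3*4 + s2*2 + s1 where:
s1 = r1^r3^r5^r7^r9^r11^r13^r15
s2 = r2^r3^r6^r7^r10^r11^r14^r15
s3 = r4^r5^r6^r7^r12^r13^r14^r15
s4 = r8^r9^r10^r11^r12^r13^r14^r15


s1=1, s2=0, s3=1, s4=1

Syndrome = 13 (error at position 13)


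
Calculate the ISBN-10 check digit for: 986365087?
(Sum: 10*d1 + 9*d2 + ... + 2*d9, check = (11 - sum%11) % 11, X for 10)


Weighted sum: 330
330 mod 11 = 0

Check digit: 0


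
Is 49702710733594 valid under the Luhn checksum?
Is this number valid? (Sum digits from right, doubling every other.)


Luhn sum = 67
67 mod 10 = 7

Invalid (Luhn sum mod 10 = 7)


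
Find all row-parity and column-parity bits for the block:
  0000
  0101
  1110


Row parities: 001
Column parities: 1011

Row P: 001, Col P: 1011, Corner: 1


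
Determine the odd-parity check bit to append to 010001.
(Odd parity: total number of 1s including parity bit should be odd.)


Number of 1s in data: 2
Parity bit: 1

1


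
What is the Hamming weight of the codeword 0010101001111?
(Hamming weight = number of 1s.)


Counting 1s in 0010101001111

7


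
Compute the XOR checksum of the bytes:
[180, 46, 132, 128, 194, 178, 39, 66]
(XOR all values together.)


XOR chain: 180 ^ 46 ^ 132 ^ 128 ^ 194 ^ 178 ^ 39 ^ 66 = 139

139


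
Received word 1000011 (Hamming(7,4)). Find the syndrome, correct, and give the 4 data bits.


Syndrome = 0: no error detected

Data: 0011 (no errors)


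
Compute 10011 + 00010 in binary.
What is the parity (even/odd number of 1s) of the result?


10011 = 19
00010 = 2
Sum = 21 = 10101
1s count = 3

odd parity (3 ones in 10101)


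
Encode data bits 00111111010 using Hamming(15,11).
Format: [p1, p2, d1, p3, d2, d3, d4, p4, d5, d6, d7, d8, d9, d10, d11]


Parity bits: p1=1, p2=1, p3=0, p4=1

110001111111010


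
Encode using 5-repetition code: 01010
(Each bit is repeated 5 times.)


Each bit -> 5 copies

0000011111000001111100000


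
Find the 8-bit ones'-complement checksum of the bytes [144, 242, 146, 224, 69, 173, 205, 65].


Sum = 1268 mod 256 = 244
Complement = 11

11


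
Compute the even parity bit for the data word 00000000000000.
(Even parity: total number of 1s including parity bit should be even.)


Number of 1s in data: 0
Parity bit: 0

0


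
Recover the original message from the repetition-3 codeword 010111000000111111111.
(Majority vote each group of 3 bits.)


Groups: 010, 111, 000, 000, 111, 111, 111
Majority votes: 0100111

0100111


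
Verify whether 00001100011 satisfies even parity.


Number of 1s: 4

Yes, parity is correct (4 ones)


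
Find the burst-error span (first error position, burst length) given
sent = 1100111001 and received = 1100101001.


XOR: 0000010000

Burst at position 5, length 1


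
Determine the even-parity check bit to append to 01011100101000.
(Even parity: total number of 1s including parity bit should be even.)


Number of 1s in data: 6
Parity bit: 0

0


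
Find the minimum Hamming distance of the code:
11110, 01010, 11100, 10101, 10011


Comparing all pairs, minimum distance: 1
Can detect 0 errors, correct 0 errors

1


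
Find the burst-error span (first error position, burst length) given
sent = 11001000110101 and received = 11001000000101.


XOR: 00000000110000

Burst at position 8, length 2


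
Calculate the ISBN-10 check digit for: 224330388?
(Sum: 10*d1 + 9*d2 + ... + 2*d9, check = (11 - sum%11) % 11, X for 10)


Weighted sum: 161
161 mod 11 = 7

Check digit: 4


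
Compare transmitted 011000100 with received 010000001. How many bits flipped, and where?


XOR: 001000101

3 error(s) at position(s): 2, 6, 8


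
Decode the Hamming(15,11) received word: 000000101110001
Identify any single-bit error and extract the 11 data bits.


Syndrome = 0: no error detected

Data: 00011110001 (no errors)


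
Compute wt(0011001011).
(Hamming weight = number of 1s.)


Counting 1s in 0011001011

5


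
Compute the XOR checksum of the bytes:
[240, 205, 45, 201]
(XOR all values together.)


XOR chain: 240 ^ 205 ^ 45 ^ 201 = 217

217


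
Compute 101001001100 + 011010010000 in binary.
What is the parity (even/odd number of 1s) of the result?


101001001100 = 2636
011010010000 = 1680
Sum = 4316 = 1000011011100
1s count = 6

even parity (6 ones in 1000011011100)


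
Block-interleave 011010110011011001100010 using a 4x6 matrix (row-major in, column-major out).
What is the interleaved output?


Matrix:
  011010
  110011
  011001
  100010
Read columns: 010111101010000011010110

010111101010000011010110


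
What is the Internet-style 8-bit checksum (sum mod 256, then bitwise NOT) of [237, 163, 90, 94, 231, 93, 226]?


Sum = 1134 mod 256 = 110
Complement = 145

145


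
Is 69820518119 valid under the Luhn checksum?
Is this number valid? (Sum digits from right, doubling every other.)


Luhn sum = 48
48 mod 10 = 8

Invalid (Luhn sum mod 10 = 8)


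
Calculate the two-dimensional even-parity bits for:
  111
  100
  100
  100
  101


Row parities: 11110
Column parities: 110

Row P: 11110, Col P: 110, Corner: 0


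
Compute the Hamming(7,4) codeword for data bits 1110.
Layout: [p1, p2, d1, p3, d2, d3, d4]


Parity bits: p1=0, p2=0, p3=0

0010110


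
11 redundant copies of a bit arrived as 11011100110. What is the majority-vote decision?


Ones: 7 out of 11
Threshold: 6

1 (7/11 voted 1)


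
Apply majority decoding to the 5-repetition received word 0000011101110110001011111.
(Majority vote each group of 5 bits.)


Groups: 00000, 11101, 11011, 00010, 11111
Majority votes: 01101

01101


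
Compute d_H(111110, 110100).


XOR: 001010
Count of 1s: 2

2


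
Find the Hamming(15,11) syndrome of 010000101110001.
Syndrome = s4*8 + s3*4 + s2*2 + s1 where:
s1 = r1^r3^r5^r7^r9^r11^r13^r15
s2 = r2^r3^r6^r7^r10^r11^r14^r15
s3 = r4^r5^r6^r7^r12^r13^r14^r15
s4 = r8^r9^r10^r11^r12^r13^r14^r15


s1=0, s2=1, s3=0, s4=0

Syndrome = 2 (error at position 2)


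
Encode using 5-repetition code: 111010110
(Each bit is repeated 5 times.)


Each bit -> 5 copies

111111111111111000001111100000111111111100000


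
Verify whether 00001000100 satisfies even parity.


Number of 1s: 2

Yes, parity is correct (2 ones)


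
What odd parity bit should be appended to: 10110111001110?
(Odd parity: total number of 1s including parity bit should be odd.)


Number of 1s in data: 9
Parity bit: 0

0


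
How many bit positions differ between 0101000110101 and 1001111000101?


XOR: 1100111110000
Count of 1s: 7

7


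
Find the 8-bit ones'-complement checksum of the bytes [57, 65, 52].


Sum = 174 mod 256 = 174
Complement = 81

81


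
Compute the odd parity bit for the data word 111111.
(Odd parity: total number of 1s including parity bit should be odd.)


Number of 1s in data: 6
Parity bit: 1

1


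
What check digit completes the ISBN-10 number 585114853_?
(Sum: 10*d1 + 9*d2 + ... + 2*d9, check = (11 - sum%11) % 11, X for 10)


Weighted sum: 248
248 mod 11 = 6

Check digit: 5


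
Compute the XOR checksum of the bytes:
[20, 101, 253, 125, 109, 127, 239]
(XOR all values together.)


XOR chain: 20 ^ 101 ^ 253 ^ 125 ^ 109 ^ 127 ^ 239 = 12

12


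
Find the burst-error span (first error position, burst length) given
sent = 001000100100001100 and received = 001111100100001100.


XOR: 000111000000000000

Burst at position 3, length 3


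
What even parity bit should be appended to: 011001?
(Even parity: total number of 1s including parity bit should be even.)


Number of 1s in data: 3
Parity bit: 1

1


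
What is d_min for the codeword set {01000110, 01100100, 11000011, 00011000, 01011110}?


Comparing all pairs, minimum distance: 2
Can detect 1 errors, correct 0 errors

2


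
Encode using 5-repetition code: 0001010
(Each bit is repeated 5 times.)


Each bit -> 5 copies

00000000000000011111000001111100000


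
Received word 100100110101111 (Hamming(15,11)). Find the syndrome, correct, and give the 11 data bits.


Syndrome = 0: no error detected

Data: 00010101111 (no errors)


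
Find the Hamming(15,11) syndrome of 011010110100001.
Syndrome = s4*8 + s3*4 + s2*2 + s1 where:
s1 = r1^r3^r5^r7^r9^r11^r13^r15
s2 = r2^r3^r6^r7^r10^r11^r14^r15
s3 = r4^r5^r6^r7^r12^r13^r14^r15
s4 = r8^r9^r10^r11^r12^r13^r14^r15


s1=0, s2=1, s3=1, s4=1

Syndrome = 14 (error at position 14)


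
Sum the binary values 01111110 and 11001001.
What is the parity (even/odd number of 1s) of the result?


01111110 = 126
11001001 = 201
Sum = 327 = 101000111
1s count = 5

odd parity (5 ones in 101000111)


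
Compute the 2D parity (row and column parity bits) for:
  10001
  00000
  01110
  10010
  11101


Row parities: 00100
Column parities: 10000

Row P: 00100, Col P: 10000, Corner: 1


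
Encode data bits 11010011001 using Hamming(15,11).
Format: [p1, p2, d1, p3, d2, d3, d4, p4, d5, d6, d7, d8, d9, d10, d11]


Parity bits: p1=1, p2=0, p3=0, p4=1

101010110011001


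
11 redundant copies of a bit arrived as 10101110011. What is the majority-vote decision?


Ones: 7 out of 11
Threshold: 6

1 (7/11 voted 1)


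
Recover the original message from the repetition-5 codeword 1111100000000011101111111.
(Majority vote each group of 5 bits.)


Groups: 11111, 00000, 00001, 11011, 11111
Majority votes: 10011

10011


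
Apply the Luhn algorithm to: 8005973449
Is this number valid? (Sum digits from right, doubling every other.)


Luhn sum = 55
55 mod 10 = 5

Invalid (Luhn sum mod 10 = 5)


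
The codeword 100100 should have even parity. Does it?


Number of 1s: 2

Yes, parity is correct (2 ones)


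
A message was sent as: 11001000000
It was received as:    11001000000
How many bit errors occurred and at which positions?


XOR: 00000000000

0 errors (received matches sent)


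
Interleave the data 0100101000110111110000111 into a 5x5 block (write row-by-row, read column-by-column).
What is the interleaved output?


Matrix:
  01001
  01000
  11011
  11100
  00111
Read columns: 0011011110000110010110101

0011011110000110010110101


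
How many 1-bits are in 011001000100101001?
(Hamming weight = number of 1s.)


Counting 1s in 011001000100101001

7


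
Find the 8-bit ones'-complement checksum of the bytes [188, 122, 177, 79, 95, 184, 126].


Sum = 971 mod 256 = 203
Complement = 52

52


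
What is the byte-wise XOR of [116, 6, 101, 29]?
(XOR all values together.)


XOR chain: 116 ^ 6 ^ 101 ^ 29 = 10

10


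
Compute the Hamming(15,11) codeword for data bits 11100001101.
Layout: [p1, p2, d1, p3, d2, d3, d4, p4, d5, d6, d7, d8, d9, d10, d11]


Parity bits: p1=0, p2=1, p3=1, p4=1

011111010001101


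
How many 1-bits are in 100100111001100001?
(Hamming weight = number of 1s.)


Counting 1s in 100100111001100001

8


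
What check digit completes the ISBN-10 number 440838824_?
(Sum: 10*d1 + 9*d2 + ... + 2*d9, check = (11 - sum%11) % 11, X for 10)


Weighted sum: 236
236 mod 11 = 5

Check digit: 6


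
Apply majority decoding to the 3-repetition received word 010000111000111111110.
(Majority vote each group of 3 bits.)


Groups: 010, 000, 111, 000, 111, 111, 110
Majority votes: 0010111

0010111


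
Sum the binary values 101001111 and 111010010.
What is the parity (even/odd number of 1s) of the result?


101001111 = 335
111010010 = 466
Sum = 801 = 1100100001
1s count = 4

even parity (4 ones in 1100100001)


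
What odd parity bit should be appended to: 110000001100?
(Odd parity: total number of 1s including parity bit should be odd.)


Number of 1s in data: 4
Parity bit: 1

1


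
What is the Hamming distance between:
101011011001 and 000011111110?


XOR: 101000100111
Count of 1s: 6

6


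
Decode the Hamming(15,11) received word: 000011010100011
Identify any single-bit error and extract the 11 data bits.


Syndrome = 0: no error detected

Data: 01100100011 (no errors)


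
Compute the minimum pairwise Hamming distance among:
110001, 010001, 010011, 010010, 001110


Comparing all pairs, minimum distance: 1
Can detect 0 errors, correct 0 errors

1


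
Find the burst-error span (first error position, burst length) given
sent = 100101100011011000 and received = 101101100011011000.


XOR: 001000000000000000

Burst at position 2, length 1


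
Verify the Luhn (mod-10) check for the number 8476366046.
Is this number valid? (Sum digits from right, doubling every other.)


Luhn sum = 51
51 mod 10 = 1

Invalid (Luhn sum mod 10 = 1)


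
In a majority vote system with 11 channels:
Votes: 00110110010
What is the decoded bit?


Ones: 5 out of 11
Threshold: 6

0 (5/11 voted 1)


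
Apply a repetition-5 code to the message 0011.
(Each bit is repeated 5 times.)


Each bit -> 5 copies

00000000001111111111


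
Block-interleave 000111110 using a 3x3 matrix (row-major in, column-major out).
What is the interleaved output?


Matrix:
  000
  111
  110
Read columns: 011011010

011011010


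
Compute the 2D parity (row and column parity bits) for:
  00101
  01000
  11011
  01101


Row parities: 0101
Column parities: 11011

Row P: 0101, Col P: 11011, Corner: 0


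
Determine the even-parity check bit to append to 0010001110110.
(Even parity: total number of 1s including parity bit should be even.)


Number of 1s in data: 6
Parity bit: 0

0


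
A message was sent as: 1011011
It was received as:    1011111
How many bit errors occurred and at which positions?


XOR: 0000100

1 error(s) at position(s): 4


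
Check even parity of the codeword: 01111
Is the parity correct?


Number of 1s: 4

Yes, parity is correct (4 ones)


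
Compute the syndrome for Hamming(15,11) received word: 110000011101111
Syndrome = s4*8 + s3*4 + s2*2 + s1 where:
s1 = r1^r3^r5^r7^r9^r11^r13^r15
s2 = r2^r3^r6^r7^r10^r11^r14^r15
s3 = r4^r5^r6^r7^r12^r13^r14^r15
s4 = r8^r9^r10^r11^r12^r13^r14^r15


s1=0, s2=0, s3=0, s4=1

Syndrome = 8 (error at position 8)


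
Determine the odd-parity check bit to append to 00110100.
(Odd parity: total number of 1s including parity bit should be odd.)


Number of 1s in data: 3
Parity bit: 0

0


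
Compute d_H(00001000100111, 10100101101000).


XOR: 10101101001111
Count of 1s: 9

9


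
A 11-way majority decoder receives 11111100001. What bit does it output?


Ones: 7 out of 11
Threshold: 6

1 (7/11 voted 1)


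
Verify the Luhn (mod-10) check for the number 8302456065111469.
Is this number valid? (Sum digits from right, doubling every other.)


Luhn sum = 57
57 mod 10 = 7

Invalid (Luhn sum mod 10 = 7)


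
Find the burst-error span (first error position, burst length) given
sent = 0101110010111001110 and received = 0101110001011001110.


XOR: 0000000011100000000

Burst at position 8, length 3


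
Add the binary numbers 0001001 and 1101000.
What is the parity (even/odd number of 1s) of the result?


0001001 = 9
1101000 = 104
Sum = 113 = 1110001
1s count = 4

even parity (4 ones in 1110001)


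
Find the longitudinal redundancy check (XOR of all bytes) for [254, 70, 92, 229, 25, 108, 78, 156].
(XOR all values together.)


XOR chain: 254 ^ 70 ^ 92 ^ 229 ^ 25 ^ 108 ^ 78 ^ 156 = 166

166


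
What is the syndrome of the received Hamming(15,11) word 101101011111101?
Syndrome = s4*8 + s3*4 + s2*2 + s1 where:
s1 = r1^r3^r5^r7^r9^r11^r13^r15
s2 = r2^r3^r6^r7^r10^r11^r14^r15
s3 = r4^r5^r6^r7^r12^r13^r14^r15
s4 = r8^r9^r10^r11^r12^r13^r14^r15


s1=0, s2=1, s3=1, s4=1

Syndrome = 14 (error at position 14)


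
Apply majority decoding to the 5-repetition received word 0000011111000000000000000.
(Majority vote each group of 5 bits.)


Groups: 00000, 11111, 00000, 00000, 00000
Majority votes: 01000

01000


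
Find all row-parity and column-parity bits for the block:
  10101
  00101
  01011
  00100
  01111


Row parities: 10110
Column parities: 10000

Row P: 10110, Col P: 10000, Corner: 1


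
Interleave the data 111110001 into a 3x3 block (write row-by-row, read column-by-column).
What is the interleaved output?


Matrix:
  111
  110
  001
Read columns: 110110101

110110101


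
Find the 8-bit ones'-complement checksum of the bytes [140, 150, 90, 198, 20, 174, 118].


Sum = 890 mod 256 = 122
Complement = 133

133


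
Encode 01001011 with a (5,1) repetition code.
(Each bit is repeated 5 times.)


Each bit -> 5 copies

0000011111000000000011111000001111111111


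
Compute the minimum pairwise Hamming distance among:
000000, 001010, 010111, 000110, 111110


Comparing all pairs, minimum distance: 2
Can detect 1 errors, correct 0 errors

2


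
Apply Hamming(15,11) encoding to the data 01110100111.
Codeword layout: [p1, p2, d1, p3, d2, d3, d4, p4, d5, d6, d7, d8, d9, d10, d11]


Parity bits: p1=0, p2=1, p3=0, p4=0

010011100100111


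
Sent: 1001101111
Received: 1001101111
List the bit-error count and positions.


XOR: 0000000000

0 errors (received matches sent)


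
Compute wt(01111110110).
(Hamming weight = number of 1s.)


Counting 1s in 01111110110

8


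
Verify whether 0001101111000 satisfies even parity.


Number of 1s: 6

Yes, parity is correct (6 ones)


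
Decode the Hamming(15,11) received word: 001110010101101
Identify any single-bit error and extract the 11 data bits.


Syndrome = 14: error at position 14

Data: 11000101111 (corrected bit 14)


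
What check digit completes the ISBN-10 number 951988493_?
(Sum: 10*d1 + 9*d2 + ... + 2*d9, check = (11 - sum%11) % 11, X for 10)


Weighted sum: 343
343 mod 11 = 2

Check digit: 9


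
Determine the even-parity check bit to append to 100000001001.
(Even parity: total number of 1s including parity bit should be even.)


Number of 1s in data: 3
Parity bit: 1

1


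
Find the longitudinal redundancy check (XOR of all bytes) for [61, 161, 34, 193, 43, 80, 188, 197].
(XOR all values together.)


XOR chain: 61 ^ 161 ^ 34 ^ 193 ^ 43 ^ 80 ^ 188 ^ 197 = 125

125


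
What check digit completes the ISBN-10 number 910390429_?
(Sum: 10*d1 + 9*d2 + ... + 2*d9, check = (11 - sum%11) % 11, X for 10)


Weighted sum: 214
214 mod 11 = 5

Check digit: 6


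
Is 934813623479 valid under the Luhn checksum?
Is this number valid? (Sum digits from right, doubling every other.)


Luhn sum = 62
62 mod 10 = 2

Invalid (Luhn sum mod 10 = 2)


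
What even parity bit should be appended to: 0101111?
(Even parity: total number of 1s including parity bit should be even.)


Number of 1s in data: 5
Parity bit: 1

1


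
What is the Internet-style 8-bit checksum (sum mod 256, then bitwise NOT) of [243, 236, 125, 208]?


Sum = 812 mod 256 = 44
Complement = 211

211


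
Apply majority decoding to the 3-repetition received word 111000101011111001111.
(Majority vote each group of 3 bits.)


Groups: 111, 000, 101, 011, 111, 001, 111
Majority votes: 1011101

1011101


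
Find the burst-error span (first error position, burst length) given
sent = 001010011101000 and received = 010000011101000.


XOR: 011010000000000

Burst at position 1, length 4


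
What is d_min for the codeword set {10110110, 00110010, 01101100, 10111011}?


Comparing all pairs, minimum distance: 2
Can detect 1 errors, correct 0 errors

2


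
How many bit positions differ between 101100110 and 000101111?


XOR: 101001001
Count of 1s: 4

4


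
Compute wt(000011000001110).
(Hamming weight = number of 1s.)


Counting 1s in 000011000001110

5


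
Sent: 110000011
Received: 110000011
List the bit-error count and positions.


XOR: 000000000

0 errors (received matches sent)


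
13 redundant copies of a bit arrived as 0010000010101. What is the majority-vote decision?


Ones: 4 out of 13
Threshold: 7

0 (4/13 voted 1)


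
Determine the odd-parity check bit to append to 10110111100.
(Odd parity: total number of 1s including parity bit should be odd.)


Number of 1s in data: 7
Parity bit: 0

0


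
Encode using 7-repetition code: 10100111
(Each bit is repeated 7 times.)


Each bit -> 7 copies

11111110000000111111100000000000000111111111111111111111


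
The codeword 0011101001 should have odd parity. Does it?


Number of 1s: 5

Yes, parity is correct (5 ones)


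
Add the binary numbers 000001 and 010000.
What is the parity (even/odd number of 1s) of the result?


000001 = 1
010000 = 16
Sum = 17 = 10001
1s count = 2

even parity (2 ones in 10001)


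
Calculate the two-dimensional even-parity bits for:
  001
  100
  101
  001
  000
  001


Row parities: 110101
Column parities: 000

Row P: 110101, Col P: 000, Corner: 0


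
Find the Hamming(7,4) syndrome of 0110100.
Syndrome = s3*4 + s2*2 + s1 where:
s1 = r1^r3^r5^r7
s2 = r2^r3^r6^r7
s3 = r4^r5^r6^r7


s1=0, s2=0, s3=1

Syndrome = 4 (error at position 4)


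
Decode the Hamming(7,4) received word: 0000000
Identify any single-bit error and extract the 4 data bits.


Syndrome = 0: no error detected

Data: 0000 (no errors)


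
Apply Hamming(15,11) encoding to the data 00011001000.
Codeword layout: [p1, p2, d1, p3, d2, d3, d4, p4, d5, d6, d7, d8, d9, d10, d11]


Parity bits: p1=0, p2=1, p3=0, p4=0

010000101001000


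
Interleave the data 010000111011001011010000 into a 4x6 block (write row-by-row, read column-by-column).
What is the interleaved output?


Matrix:
  010000
  111011
  001011
  010000
Read columns: 010011010110000001100110

010011010110000001100110


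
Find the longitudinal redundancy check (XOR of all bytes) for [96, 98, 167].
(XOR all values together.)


XOR chain: 96 ^ 98 ^ 167 = 165

165


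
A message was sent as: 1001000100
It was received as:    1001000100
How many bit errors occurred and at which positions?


XOR: 0000000000

0 errors (received matches sent)


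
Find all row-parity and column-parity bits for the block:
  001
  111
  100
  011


Row parities: 1110
Column parities: 001

Row P: 1110, Col P: 001, Corner: 1


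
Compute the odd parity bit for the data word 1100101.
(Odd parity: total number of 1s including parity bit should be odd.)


Number of 1s in data: 4
Parity bit: 1

1


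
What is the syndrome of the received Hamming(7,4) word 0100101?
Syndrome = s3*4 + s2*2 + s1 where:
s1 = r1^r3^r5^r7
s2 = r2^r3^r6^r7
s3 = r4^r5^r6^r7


s1=0, s2=0, s3=0

Syndrome = 0 (no error)


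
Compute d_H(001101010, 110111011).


XOR: 111010001
Count of 1s: 5

5


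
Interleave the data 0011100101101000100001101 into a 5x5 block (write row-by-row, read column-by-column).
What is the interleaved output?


Matrix:
  00111
  00101
  10100
  01000
  01101
Read columns: 0010000011111011000011001

0010000011111011000011001


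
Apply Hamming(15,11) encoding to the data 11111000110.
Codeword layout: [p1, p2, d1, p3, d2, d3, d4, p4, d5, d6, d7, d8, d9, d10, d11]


Parity bits: p1=1, p2=0, p3=1, p4=1

101111111000110


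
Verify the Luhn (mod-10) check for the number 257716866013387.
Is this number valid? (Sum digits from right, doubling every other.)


Luhn sum = 60
60 mod 10 = 0

Valid (Luhn sum mod 10 = 0)


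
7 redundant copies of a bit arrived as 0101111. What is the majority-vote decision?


Ones: 5 out of 7
Threshold: 4

1 (5/7 voted 1)


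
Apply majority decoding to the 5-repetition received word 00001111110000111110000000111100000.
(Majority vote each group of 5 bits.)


Groups: 00001, 11111, 00001, 11110, 00000, 01111, 00000
Majority votes: 0101010

0101010


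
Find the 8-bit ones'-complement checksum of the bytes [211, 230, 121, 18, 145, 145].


Sum = 870 mod 256 = 102
Complement = 153

153


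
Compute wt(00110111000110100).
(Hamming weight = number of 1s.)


Counting 1s in 00110111000110100

8


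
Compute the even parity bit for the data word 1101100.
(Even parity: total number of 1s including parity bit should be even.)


Number of 1s in data: 4
Parity bit: 0

0


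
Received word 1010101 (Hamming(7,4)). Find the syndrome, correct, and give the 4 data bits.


Syndrome = 0: no error detected

Data: 1101 (no errors)


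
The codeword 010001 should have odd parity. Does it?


Number of 1s: 2

No, parity error (2 ones)


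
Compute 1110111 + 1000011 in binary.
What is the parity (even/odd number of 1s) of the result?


1110111 = 119
1000011 = 67
Sum = 186 = 10111010
1s count = 5

odd parity (5 ones in 10111010)


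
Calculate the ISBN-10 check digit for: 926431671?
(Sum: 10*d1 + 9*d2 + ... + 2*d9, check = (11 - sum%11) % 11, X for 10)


Weighted sum: 254
254 mod 11 = 1

Check digit: X


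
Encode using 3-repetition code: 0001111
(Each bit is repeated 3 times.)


Each bit -> 3 copies

000000000111111111111


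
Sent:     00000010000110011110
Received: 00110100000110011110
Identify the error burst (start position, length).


XOR: 00110110000000000000

Burst at position 2, length 5


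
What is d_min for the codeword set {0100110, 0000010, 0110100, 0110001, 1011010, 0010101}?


Comparing all pairs, minimum distance: 2
Can detect 1 errors, correct 0 errors

2


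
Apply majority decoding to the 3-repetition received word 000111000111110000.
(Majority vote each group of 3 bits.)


Groups: 000, 111, 000, 111, 110, 000
Majority votes: 010110

010110


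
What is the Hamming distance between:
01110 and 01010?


XOR: 00100
Count of 1s: 1

1


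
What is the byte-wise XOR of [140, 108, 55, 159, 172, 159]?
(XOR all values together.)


XOR chain: 140 ^ 108 ^ 55 ^ 159 ^ 172 ^ 159 = 123

123


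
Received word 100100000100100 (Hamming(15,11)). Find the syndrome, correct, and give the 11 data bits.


Syndrome = 2: error at position 2

Data: 00000100100 (corrected bit 2)


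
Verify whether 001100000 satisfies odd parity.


Number of 1s: 2

No, parity error (2 ones)


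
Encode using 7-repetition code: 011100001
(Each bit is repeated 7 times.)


Each bit -> 7 copies

000000011111111111111111111100000000000000000000000000001111111


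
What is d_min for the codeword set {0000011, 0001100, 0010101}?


Comparing all pairs, minimum distance: 3
Can detect 2 errors, correct 1 errors

3


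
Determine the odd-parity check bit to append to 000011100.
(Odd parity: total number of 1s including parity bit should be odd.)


Number of 1s in data: 3
Parity bit: 0

0


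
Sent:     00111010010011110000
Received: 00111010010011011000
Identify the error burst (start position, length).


XOR: 00000000000000101000

Burst at position 14, length 3


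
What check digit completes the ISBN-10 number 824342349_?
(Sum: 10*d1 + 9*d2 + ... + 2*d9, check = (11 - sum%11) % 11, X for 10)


Weighted sum: 227
227 mod 11 = 7

Check digit: 4


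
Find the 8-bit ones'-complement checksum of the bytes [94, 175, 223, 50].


Sum = 542 mod 256 = 30
Complement = 225

225


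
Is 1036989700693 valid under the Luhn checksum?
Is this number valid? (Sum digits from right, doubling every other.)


Luhn sum = 55
55 mod 10 = 5

Invalid (Luhn sum mod 10 = 5)


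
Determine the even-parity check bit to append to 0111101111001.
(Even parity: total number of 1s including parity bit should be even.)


Number of 1s in data: 9
Parity bit: 1

1


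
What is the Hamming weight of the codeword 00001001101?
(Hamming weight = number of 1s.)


Counting 1s in 00001001101

4


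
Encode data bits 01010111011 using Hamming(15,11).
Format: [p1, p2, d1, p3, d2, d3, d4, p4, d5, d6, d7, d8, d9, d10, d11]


Parity bits: p1=0, p2=1, p3=1, p4=1

010110110111011


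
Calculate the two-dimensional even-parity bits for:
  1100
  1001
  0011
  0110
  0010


Row parities: 00001
Column parities: 0010

Row P: 00001, Col P: 0010, Corner: 1


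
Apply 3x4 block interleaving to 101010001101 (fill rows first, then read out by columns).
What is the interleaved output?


Matrix:
  1010
  1000
  1101
Read columns: 111001100001

111001100001


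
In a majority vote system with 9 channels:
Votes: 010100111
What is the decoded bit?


Ones: 5 out of 9
Threshold: 5

1 (5/9 voted 1)


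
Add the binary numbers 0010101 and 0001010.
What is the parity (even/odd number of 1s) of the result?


0010101 = 21
0001010 = 10
Sum = 31 = 11111
1s count = 5

odd parity (5 ones in 11111)


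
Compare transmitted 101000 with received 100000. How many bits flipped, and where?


XOR: 001000

1 error(s) at position(s): 2


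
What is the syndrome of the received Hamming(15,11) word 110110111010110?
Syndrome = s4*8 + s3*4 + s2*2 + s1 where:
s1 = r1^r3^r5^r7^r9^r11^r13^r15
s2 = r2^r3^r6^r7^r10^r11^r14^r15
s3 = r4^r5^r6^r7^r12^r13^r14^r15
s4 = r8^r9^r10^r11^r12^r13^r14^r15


s1=0, s2=0, s3=1, s4=1

Syndrome = 12 (error at position 12)


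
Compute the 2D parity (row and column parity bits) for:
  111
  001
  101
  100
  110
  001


Row parities: 110101
Column parities: 000

Row P: 110101, Col P: 000, Corner: 0


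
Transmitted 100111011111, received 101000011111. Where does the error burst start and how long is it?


XOR: 001111000000

Burst at position 2, length 4


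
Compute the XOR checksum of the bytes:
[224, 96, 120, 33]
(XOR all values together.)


XOR chain: 224 ^ 96 ^ 120 ^ 33 = 217

217


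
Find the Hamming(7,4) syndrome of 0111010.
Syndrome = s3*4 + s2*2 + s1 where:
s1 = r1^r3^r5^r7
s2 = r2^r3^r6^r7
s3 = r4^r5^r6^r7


s1=1, s2=1, s3=0

Syndrome = 3 (error at position 3)


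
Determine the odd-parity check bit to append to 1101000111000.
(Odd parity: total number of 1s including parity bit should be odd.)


Number of 1s in data: 6
Parity bit: 1

1


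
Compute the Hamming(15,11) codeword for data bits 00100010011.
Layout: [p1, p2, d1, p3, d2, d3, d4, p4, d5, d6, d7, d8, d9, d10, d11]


Parity bits: p1=0, p2=0, p3=1, p4=1

000101010010011


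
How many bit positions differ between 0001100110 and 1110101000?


XOR: 1111001110
Count of 1s: 7

7


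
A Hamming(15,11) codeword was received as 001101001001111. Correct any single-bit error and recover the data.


Syndrome = 8: error at position 8

Data: 10101001111 (corrected bit 8)


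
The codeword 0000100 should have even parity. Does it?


Number of 1s: 1

No, parity error (1 ones)


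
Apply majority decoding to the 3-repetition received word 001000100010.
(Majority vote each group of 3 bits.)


Groups: 001, 000, 100, 010
Majority votes: 0000

0000


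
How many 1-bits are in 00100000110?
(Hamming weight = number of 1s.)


Counting 1s in 00100000110

3


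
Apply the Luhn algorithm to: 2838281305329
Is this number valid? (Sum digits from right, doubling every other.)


Luhn sum = 52
52 mod 10 = 2

Invalid (Luhn sum mod 10 = 2)


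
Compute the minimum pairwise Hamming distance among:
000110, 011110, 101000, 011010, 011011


Comparing all pairs, minimum distance: 1
Can detect 0 errors, correct 0 errors

1


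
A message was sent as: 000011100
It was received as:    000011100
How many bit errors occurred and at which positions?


XOR: 000000000

0 errors (received matches sent)


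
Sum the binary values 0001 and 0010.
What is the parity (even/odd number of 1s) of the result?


0001 = 1
0010 = 2
Sum = 3 = 11
1s count = 2

even parity (2 ones in 11)


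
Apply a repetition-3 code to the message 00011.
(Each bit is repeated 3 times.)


Each bit -> 3 copies

000000000111111


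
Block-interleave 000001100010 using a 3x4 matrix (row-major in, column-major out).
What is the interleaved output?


Matrix:
  0000
  0110
  0010
Read columns: 000010011000

000010011000


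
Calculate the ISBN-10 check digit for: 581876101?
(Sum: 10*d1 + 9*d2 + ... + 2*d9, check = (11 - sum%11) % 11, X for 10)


Weighted sum: 264
264 mod 11 = 0

Check digit: 0


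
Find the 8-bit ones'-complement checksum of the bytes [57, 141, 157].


Sum = 355 mod 256 = 99
Complement = 156

156


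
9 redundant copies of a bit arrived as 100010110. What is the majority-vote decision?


Ones: 4 out of 9
Threshold: 5

0 (4/9 voted 1)


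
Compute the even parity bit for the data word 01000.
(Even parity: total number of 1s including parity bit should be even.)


Number of 1s in data: 1
Parity bit: 1

1


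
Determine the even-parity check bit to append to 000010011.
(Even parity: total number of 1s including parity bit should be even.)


Number of 1s in data: 3
Parity bit: 1

1


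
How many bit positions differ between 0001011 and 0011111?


XOR: 0010100
Count of 1s: 2

2


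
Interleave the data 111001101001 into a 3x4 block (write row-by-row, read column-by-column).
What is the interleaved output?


Matrix:
  1110
  0110
  1001
Read columns: 101110110001

101110110001


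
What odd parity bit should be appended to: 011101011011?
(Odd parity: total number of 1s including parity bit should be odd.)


Number of 1s in data: 8
Parity bit: 1

1


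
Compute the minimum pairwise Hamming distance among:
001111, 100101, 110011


Comparing all pairs, minimum distance: 3
Can detect 2 errors, correct 1 errors

3


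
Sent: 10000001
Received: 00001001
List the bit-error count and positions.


XOR: 10001000

2 error(s) at position(s): 0, 4


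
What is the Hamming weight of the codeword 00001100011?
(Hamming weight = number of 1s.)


Counting 1s in 00001100011

4


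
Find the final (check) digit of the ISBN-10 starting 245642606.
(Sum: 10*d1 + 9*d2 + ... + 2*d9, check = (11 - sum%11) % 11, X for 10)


Weighted sum: 208
208 mod 11 = 10

Check digit: 1


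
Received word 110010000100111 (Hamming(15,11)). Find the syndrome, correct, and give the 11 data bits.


Syndrome = 0: no error detected

Data: 01000100111 (no errors)


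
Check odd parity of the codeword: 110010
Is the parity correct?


Number of 1s: 3

Yes, parity is correct (3 ones)


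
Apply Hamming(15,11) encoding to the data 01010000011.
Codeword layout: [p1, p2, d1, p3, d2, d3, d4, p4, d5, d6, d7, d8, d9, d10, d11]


Parity bits: p1=1, p2=1, p3=0, p4=0

110010100000011


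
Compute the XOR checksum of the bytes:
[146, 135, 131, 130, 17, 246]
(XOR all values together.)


XOR chain: 146 ^ 135 ^ 131 ^ 130 ^ 17 ^ 246 = 243

243


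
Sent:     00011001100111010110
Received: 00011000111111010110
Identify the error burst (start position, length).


XOR: 00000001011000000000

Burst at position 7, length 4


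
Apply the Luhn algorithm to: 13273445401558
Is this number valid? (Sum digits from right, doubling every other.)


Luhn sum = 63
63 mod 10 = 3

Invalid (Luhn sum mod 10 = 3)


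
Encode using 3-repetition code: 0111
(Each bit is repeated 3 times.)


Each bit -> 3 copies

000111111111


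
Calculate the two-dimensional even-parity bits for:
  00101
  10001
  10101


Row parities: 001
Column parities: 00001

Row P: 001, Col P: 00001, Corner: 1


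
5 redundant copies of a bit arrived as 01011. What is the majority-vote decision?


Ones: 3 out of 5
Threshold: 3

1 (3/5 voted 1)


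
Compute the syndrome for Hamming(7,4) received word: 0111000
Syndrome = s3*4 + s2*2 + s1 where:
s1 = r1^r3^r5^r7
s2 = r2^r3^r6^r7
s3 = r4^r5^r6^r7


s1=1, s2=0, s3=1

Syndrome = 5 (error at position 5)


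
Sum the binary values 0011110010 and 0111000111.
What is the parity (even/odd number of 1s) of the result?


0011110010 = 242
0111000111 = 455
Sum = 697 = 1010111001
1s count = 6

even parity (6 ones in 1010111001)


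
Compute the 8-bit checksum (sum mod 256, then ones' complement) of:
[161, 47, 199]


Sum = 407 mod 256 = 151
Complement = 104

104


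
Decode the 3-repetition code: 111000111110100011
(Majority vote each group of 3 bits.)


Groups: 111, 000, 111, 110, 100, 011
Majority votes: 101101

101101


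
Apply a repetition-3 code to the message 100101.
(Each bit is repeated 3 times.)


Each bit -> 3 copies

111000000111000111


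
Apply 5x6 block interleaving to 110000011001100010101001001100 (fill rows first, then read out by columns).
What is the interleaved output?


Matrix:
  110000
  011001
  100010
  101001
  001100
Read columns: 101101100001011000010010001010

101101100001011000010010001010


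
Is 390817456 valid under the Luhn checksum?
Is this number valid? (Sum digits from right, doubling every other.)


Luhn sum = 36
36 mod 10 = 6

Invalid (Luhn sum mod 10 = 6)


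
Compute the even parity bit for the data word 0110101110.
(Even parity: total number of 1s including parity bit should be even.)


Number of 1s in data: 6
Parity bit: 0

0


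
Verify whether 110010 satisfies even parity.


Number of 1s: 3

No, parity error (3 ones)


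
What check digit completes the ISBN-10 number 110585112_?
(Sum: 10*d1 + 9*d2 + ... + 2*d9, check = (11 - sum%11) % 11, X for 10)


Weighted sum: 138
138 mod 11 = 6

Check digit: 5


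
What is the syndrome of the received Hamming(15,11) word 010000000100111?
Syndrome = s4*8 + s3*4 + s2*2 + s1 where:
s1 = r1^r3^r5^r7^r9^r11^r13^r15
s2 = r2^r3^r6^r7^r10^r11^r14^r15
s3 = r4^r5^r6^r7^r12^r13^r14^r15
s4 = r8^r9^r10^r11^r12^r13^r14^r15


s1=0, s2=0, s3=1, s4=0

Syndrome = 4 (error at position 4)


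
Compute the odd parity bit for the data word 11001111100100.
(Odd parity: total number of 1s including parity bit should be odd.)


Number of 1s in data: 8
Parity bit: 1

1


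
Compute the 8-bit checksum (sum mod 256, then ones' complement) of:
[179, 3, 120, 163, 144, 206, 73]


Sum = 888 mod 256 = 120
Complement = 135

135


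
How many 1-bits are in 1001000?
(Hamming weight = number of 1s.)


Counting 1s in 1001000

2


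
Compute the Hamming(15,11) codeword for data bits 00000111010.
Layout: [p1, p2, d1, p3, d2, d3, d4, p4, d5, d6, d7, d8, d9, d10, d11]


Parity bits: p1=1, p2=1, p3=0, p4=0

110000000111010


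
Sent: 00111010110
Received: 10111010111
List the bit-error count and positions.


XOR: 10000000001

2 error(s) at position(s): 0, 10


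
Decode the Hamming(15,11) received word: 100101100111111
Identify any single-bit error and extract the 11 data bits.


Syndrome = 5: error at position 5

Data: 01110111111 (corrected bit 5)
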